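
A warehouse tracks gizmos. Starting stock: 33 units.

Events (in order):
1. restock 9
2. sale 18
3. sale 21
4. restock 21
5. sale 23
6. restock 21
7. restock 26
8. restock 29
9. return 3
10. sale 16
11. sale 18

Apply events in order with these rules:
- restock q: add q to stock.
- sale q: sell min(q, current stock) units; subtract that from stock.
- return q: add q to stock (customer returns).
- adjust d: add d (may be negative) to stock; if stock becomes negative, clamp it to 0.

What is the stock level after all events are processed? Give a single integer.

Processing events:
Start: stock = 33
  Event 1 (restock 9): 33 + 9 = 42
  Event 2 (sale 18): sell min(18,42)=18. stock: 42 - 18 = 24. total_sold = 18
  Event 3 (sale 21): sell min(21,24)=21. stock: 24 - 21 = 3. total_sold = 39
  Event 4 (restock 21): 3 + 21 = 24
  Event 5 (sale 23): sell min(23,24)=23. stock: 24 - 23 = 1. total_sold = 62
  Event 6 (restock 21): 1 + 21 = 22
  Event 7 (restock 26): 22 + 26 = 48
  Event 8 (restock 29): 48 + 29 = 77
  Event 9 (return 3): 77 + 3 = 80
  Event 10 (sale 16): sell min(16,80)=16. stock: 80 - 16 = 64. total_sold = 78
  Event 11 (sale 18): sell min(18,64)=18. stock: 64 - 18 = 46. total_sold = 96
Final: stock = 46, total_sold = 96

Answer: 46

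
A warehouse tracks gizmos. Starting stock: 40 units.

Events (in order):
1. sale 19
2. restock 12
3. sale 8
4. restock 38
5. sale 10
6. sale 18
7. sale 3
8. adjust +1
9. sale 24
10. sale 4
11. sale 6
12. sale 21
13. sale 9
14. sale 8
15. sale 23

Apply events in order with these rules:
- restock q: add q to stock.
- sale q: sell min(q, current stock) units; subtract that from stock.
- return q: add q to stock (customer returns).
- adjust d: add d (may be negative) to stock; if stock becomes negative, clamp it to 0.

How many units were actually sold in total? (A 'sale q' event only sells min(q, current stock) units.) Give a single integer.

Answer: 91

Derivation:
Processing events:
Start: stock = 40
  Event 1 (sale 19): sell min(19,40)=19. stock: 40 - 19 = 21. total_sold = 19
  Event 2 (restock 12): 21 + 12 = 33
  Event 3 (sale 8): sell min(8,33)=8. stock: 33 - 8 = 25. total_sold = 27
  Event 4 (restock 38): 25 + 38 = 63
  Event 5 (sale 10): sell min(10,63)=10. stock: 63 - 10 = 53. total_sold = 37
  Event 6 (sale 18): sell min(18,53)=18. stock: 53 - 18 = 35. total_sold = 55
  Event 7 (sale 3): sell min(3,35)=3. stock: 35 - 3 = 32. total_sold = 58
  Event 8 (adjust +1): 32 + 1 = 33
  Event 9 (sale 24): sell min(24,33)=24. stock: 33 - 24 = 9. total_sold = 82
  Event 10 (sale 4): sell min(4,9)=4. stock: 9 - 4 = 5. total_sold = 86
  Event 11 (sale 6): sell min(6,5)=5. stock: 5 - 5 = 0. total_sold = 91
  Event 12 (sale 21): sell min(21,0)=0. stock: 0 - 0 = 0. total_sold = 91
  Event 13 (sale 9): sell min(9,0)=0. stock: 0 - 0 = 0. total_sold = 91
  Event 14 (sale 8): sell min(8,0)=0. stock: 0 - 0 = 0. total_sold = 91
  Event 15 (sale 23): sell min(23,0)=0. stock: 0 - 0 = 0. total_sold = 91
Final: stock = 0, total_sold = 91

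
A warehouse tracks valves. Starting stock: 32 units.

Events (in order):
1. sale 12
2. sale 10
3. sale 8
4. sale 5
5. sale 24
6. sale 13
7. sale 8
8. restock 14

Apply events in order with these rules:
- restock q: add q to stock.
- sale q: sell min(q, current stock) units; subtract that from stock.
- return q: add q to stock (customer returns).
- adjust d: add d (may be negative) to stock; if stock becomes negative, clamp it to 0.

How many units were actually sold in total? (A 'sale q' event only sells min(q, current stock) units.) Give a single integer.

Processing events:
Start: stock = 32
  Event 1 (sale 12): sell min(12,32)=12. stock: 32 - 12 = 20. total_sold = 12
  Event 2 (sale 10): sell min(10,20)=10. stock: 20 - 10 = 10. total_sold = 22
  Event 3 (sale 8): sell min(8,10)=8. stock: 10 - 8 = 2. total_sold = 30
  Event 4 (sale 5): sell min(5,2)=2. stock: 2 - 2 = 0. total_sold = 32
  Event 5 (sale 24): sell min(24,0)=0. stock: 0 - 0 = 0. total_sold = 32
  Event 6 (sale 13): sell min(13,0)=0. stock: 0 - 0 = 0. total_sold = 32
  Event 7 (sale 8): sell min(8,0)=0. stock: 0 - 0 = 0. total_sold = 32
  Event 8 (restock 14): 0 + 14 = 14
Final: stock = 14, total_sold = 32

Answer: 32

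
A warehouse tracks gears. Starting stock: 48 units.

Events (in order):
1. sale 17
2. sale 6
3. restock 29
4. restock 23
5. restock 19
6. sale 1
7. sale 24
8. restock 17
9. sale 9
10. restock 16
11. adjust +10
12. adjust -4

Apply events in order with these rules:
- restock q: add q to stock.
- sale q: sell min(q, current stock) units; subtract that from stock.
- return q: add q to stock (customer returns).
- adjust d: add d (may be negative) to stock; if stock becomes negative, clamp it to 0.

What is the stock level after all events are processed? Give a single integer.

Processing events:
Start: stock = 48
  Event 1 (sale 17): sell min(17,48)=17. stock: 48 - 17 = 31. total_sold = 17
  Event 2 (sale 6): sell min(6,31)=6. stock: 31 - 6 = 25. total_sold = 23
  Event 3 (restock 29): 25 + 29 = 54
  Event 4 (restock 23): 54 + 23 = 77
  Event 5 (restock 19): 77 + 19 = 96
  Event 6 (sale 1): sell min(1,96)=1. stock: 96 - 1 = 95. total_sold = 24
  Event 7 (sale 24): sell min(24,95)=24. stock: 95 - 24 = 71. total_sold = 48
  Event 8 (restock 17): 71 + 17 = 88
  Event 9 (sale 9): sell min(9,88)=9. stock: 88 - 9 = 79. total_sold = 57
  Event 10 (restock 16): 79 + 16 = 95
  Event 11 (adjust +10): 95 + 10 = 105
  Event 12 (adjust -4): 105 + -4 = 101
Final: stock = 101, total_sold = 57

Answer: 101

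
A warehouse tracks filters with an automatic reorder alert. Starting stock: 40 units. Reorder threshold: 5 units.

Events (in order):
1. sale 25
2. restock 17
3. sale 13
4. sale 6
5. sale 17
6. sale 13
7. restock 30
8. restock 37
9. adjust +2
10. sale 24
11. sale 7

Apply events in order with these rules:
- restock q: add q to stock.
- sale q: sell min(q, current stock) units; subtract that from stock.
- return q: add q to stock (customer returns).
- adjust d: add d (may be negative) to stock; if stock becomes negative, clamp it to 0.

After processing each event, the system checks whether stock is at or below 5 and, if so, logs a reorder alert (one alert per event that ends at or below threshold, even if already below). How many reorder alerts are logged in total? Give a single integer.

Answer: 2

Derivation:
Processing events:
Start: stock = 40
  Event 1 (sale 25): sell min(25,40)=25. stock: 40 - 25 = 15. total_sold = 25
  Event 2 (restock 17): 15 + 17 = 32
  Event 3 (sale 13): sell min(13,32)=13. stock: 32 - 13 = 19. total_sold = 38
  Event 4 (sale 6): sell min(6,19)=6. stock: 19 - 6 = 13. total_sold = 44
  Event 5 (sale 17): sell min(17,13)=13. stock: 13 - 13 = 0. total_sold = 57
  Event 6 (sale 13): sell min(13,0)=0. stock: 0 - 0 = 0. total_sold = 57
  Event 7 (restock 30): 0 + 30 = 30
  Event 8 (restock 37): 30 + 37 = 67
  Event 9 (adjust +2): 67 + 2 = 69
  Event 10 (sale 24): sell min(24,69)=24. stock: 69 - 24 = 45. total_sold = 81
  Event 11 (sale 7): sell min(7,45)=7. stock: 45 - 7 = 38. total_sold = 88
Final: stock = 38, total_sold = 88

Checking against threshold 5:
  After event 1: stock=15 > 5
  After event 2: stock=32 > 5
  After event 3: stock=19 > 5
  After event 4: stock=13 > 5
  After event 5: stock=0 <= 5 -> ALERT
  After event 6: stock=0 <= 5 -> ALERT
  After event 7: stock=30 > 5
  After event 8: stock=67 > 5
  After event 9: stock=69 > 5
  After event 10: stock=45 > 5
  After event 11: stock=38 > 5
Alert events: [5, 6]. Count = 2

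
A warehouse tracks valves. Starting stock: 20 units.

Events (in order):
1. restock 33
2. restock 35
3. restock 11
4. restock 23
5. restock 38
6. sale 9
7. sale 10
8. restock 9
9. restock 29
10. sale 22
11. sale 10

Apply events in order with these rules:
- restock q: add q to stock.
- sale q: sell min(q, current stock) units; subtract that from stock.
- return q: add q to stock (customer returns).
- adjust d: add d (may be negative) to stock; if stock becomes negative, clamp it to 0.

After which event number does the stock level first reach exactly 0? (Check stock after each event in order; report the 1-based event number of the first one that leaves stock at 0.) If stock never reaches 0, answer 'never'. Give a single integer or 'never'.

Answer: never

Derivation:
Processing events:
Start: stock = 20
  Event 1 (restock 33): 20 + 33 = 53
  Event 2 (restock 35): 53 + 35 = 88
  Event 3 (restock 11): 88 + 11 = 99
  Event 4 (restock 23): 99 + 23 = 122
  Event 5 (restock 38): 122 + 38 = 160
  Event 6 (sale 9): sell min(9,160)=9. stock: 160 - 9 = 151. total_sold = 9
  Event 7 (sale 10): sell min(10,151)=10. stock: 151 - 10 = 141. total_sold = 19
  Event 8 (restock 9): 141 + 9 = 150
  Event 9 (restock 29): 150 + 29 = 179
  Event 10 (sale 22): sell min(22,179)=22. stock: 179 - 22 = 157. total_sold = 41
  Event 11 (sale 10): sell min(10,157)=10. stock: 157 - 10 = 147. total_sold = 51
Final: stock = 147, total_sold = 51

Stock never reaches 0.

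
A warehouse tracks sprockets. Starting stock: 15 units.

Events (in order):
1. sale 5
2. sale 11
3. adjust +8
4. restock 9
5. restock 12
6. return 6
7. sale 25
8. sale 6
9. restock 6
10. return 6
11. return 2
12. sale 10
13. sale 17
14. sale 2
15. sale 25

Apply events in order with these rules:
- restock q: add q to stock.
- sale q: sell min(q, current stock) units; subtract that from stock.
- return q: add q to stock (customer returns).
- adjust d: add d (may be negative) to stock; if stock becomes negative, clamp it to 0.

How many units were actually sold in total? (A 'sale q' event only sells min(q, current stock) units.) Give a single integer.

Answer: 64

Derivation:
Processing events:
Start: stock = 15
  Event 1 (sale 5): sell min(5,15)=5. stock: 15 - 5 = 10. total_sold = 5
  Event 2 (sale 11): sell min(11,10)=10. stock: 10 - 10 = 0. total_sold = 15
  Event 3 (adjust +8): 0 + 8 = 8
  Event 4 (restock 9): 8 + 9 = 17
  Event 5 (restock 12): 17 + 12 = 29
  Event 6 (return 6): 29 + 6 = 35
  Event 7 (sale 25): sell min(25,35)=25. stock: 35 - 25 = 10. total_sold = 40
  Event 8 (sale 6): sell min(6,10)=6. stock: 10 - 6 = 4. total_sold = 46
  Event 9 (restock 6): 4 + 6 = 10
  Event 10 (return 6): 10 + 6 = 16
  Event 11 (return 2): 16 + 2 = 18
  Event 12 (sale 10): sell min(10,18)=10. stock: 18 - 10 = 8. total_sold = 56
  Event 13 (sale 17): sell min(17,8)=8. stock: 8 - 8 = 0. total_sold = 64
  Event 14 (sale 2): sell min(2,0)=0. stock: 0 - 0 = 0. total_sold = 64
  Event 15 (sale 25): sell min(25,0)=0. stock: 0 - 0 = 0. total_sold = 64
Final: stock = 0, total_sold = 64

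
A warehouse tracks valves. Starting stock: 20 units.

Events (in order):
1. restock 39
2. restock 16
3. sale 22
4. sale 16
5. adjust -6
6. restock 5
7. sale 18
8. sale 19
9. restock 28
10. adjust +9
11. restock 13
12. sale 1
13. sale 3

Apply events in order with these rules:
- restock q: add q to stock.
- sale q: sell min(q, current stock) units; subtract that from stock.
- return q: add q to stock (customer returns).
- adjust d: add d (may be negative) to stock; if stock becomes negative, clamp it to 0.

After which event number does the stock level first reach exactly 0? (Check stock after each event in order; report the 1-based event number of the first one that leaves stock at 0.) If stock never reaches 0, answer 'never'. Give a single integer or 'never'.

Answer: 8

Derivation:
Processing events:
Start: stock = 20
  Event 1 (restock 39): 20 + 39 = 59
  Event 2 (restock 16): 59 + 16 = 75
  Event 3 (sale 22): sell min(22,75)=22. stock: 75 - 22 = 53. total_sold = 22
  Event 4 (sale 16): sell min(16,53)=16. stock: 53 - 16 = 37. total_sold = 38
  Event 5 (adjust -6): 37 + -6 = 31
  Event 6 (restock 5): 31 + 5 = 36
  Event 7 (sale 18): sell min(18,36)=18. stock: 36 - 18 = 18. total_sold = 56
  Event 8 (sale 19): sell min(19,18)=18. stock: 18 - 18 = 0. total_sold = 74
  Event 9 (restock 28): 0 + 28 = 28
  Event 10 (adjust +9): 28 + 9 = 37
  Event 11 (restock 13): 37 + 13 = 50
  Event 12 (sale 1): sell min(1,50)=1. stock: 50 - 1 = 49. total_sold = 75
  Event 13 (sale 3): sell min(3,49)=3. stock: 49 - 3 = 46. total_sold = 78
Final: stock = 46, total_sold = 78

First zero at event 8.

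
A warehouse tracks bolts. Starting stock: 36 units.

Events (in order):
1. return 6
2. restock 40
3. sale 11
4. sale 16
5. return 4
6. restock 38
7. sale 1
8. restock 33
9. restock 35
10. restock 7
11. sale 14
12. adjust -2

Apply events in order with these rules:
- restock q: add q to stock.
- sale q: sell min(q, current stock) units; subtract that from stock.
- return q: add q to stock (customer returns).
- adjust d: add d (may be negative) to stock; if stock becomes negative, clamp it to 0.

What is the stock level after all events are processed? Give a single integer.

Answer: 155

Derivation:
Processing events:
Start: stock = 36
  Event 1 (return 6): 36 + 6 = 42
  Event 2 (restock 40): 42 + 40 = 82
  Event 3 (sale 11): sell min(11,82)=11. stock: 82 - 11 = 71. total_sold = 11
  Event 4 (sale 16): sell min(16,71)=16. stock: 71 - 16 = 55. total_sold = 27
  Event 5 (return 4): 55 + 4 = 59
  Event 6 (restock 38): 59 + 38 = 97
  Event 7 (sale 1): sell min(1,97)=1. stock: 97 - 1 = 96. total_sold = 28
  Event 8 (restock 33): 96 + 33 = 129
  Event 9 (restock 35): 129 + 35 = 164
  Event 10 (restock 7): 164 + 7 = 171
  Event 11 (sale 14): sell min(14,171)=14. stock: 171 - 14 = 157. total_sold = 42
  Event 12 (adjust -2): 157 + -2 = 155
Final: stock = 155, total_sold = 42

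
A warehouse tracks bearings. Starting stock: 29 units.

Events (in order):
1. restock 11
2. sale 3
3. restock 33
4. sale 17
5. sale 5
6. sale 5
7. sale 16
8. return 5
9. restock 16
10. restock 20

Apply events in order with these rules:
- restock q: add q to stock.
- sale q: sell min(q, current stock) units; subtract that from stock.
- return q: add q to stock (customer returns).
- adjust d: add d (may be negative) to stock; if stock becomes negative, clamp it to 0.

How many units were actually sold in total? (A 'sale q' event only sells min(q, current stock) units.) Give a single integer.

Answer: 46

Derivation:
Processing events:
Start: stock = 29
  Event 1 (restock 11): 29 + 11 = 40
  Event 2 (sale 3): sell min(3,40)=3. stock: 40 - 3 = 37. total_sold = 3
  Event 3 (restock 33): 37 + 33 = 70
  Event 4 (sale 17): sell min(17,70)=17. stock: 70 - 17 = 53. total_sold = 20
  Event 5 (sale 5): sell min(5,53)=5. stock: 53 - 5 = 48. total_sold = 25
  Event 6 (sale 5): sell min(5,48)=5. stock: 48 - 5 = 43. total_sold = 30
  Event 7 (sale 16): sell min(16,43)=16. stock: 43 - 16 = 27. total_sold = 46
  Event 8 (return 5): 27 + 5 = 32
  Event 9 (restock 16): 32 + 16 = 48
  Event 10 (restock 20): 48 + 20 = 68
Final: stock = 68, total_sold = 46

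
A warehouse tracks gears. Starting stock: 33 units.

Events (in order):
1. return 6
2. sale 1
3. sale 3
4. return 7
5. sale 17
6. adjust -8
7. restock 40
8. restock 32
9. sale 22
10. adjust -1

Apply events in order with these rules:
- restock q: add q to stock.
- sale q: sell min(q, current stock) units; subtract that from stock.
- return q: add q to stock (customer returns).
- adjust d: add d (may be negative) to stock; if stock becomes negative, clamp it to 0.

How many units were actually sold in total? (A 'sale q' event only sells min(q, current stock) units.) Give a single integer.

Answer: 43

Derivation:
Processing events:
Start: stock = 33
  Event 1 (return 6): 33 + 6 = 39
  Event 2 (sale 1): sell min(1,39)=1. stock: 39 - 1 = 38. total_sold = 1
  Event 3 (sale 3): sell min(3,38)=3. stock: 38 - 3 = 35. total_sold = 4
  Event 4 (return 7): 35 + 7 = 42
  Event 5 (sale 17): sell min(17,42)=17. stock: 42 - 17 = 25. total_sold = 21
  Event 6 (adjust -8): 25 + -8 = 17
  Event 7 (restock 40): 17 + 40 = 57
  Event 8 (restock 32): 57 + 32 = 89
  Event 9 (sale 22): sell min(22,89)=22. stock: 89 - 22 = 67. total_sold = 43
  Event 10 (adjust -1): 67 + -1 = 66
Final: stock = 66, total_sold = 43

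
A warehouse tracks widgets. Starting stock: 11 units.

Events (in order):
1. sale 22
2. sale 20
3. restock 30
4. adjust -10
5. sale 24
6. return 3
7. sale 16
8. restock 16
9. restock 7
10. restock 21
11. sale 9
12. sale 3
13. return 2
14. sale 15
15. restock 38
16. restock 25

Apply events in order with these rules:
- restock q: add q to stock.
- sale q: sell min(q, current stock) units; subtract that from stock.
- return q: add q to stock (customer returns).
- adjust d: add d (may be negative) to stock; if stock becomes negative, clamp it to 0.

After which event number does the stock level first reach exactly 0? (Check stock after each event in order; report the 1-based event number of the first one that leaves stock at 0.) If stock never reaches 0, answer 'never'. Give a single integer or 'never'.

Answer: 1

Derivation:
Processing events:
Start: stock = 11
  Event 1 (sale 22): sell min(22,11)=11. stock: 11 - 11 = 0. total_sold = 11
  Event 2 (sale 20): sell min(20,0)=0. stock: 0 - 0 = 0. total_sold = 11
  Event 3 (restock 30): 0 + 30 = 30
  Event 4 (adjust -10): 30 + -10 = 20
  Event 5 (sale 24): sell min(24,20)=20. stock: 20 - 20 = 0. total_sold = 31
  Event 6 (return 3): 0 + 3 = 3
  Event 7 (sale 16): sell min(16,3)=3. stock: 3 - 3 = 0. total_sold = 34
  Event 8 (restock 16): 0 + 16 = 16
  Event 9 (restock 7): 16 + 7 = 23
  Event 10 (restock 21): 23 + 21 = 44
  Event 11 (sale 9): sell min(9,44)=9. stock: 44 - 9 = 35. total_sold = 43
  Event 12 (sale 3): sell min(3,35)=3. stock: 35 - 3 = 32. total_sold = 46
  Event 13 (return 2): 32 + 2 = 34
  Event 14 (sale 15): sell min(15,34)=15. stock: 34 - 15 = 19. total_sold = 61
  Event 15 (restock 38): 19 + 38 = 57
  Event 16 (restock 25): 57 + 25 = 82
Final: stock = 82, total_sold = 61

First zero at event 1.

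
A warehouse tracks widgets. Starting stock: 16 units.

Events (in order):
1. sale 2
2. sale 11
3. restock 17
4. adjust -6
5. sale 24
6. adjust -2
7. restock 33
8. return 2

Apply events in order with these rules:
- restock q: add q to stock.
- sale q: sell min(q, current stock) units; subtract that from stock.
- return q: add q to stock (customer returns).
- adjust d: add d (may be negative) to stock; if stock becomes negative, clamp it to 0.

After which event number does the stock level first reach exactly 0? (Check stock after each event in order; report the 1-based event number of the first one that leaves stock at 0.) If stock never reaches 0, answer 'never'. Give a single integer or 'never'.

Answer: 5

Derivation:
Processing events:
Start: stock = 16
  Event 1 (sale 2): sell min(2,16)=2. stock: 16 - 2 = 14. total_sold = 2
  Event 2 (sale 11): sell min(11,14)=11. stock: 14 - 11 = 3. total_sold = 13
  Event 3 (restock 17): 3 + 17 = 20
  Event 4 (adjust -6): 20 + -6 = 14
  Event 5 (sale 24): sell min(24,14)=14. stock: 14 - 14 = 0. total_sold = 27
  Event 6 (adjust -2): 0 + -2 = 0 (clamped to 0)
  Event 7 (restock 33): 0 + 33 = 33
  Event 8 (return 2): 33 + 2 = 35
Final: stock = 35, total_sold = 27

First zero at event 5.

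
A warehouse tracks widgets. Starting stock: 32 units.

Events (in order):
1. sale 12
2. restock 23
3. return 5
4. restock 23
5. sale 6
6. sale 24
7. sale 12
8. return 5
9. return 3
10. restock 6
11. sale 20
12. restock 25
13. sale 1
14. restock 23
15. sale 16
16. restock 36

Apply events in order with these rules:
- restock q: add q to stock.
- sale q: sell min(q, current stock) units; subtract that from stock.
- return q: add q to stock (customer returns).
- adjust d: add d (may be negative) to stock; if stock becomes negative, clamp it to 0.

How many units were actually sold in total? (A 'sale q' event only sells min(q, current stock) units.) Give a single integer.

Answer: 91

Derivation:
Processing events:
Start: stock = 32
  Event 1 (sale 12): sell min(12,32)=12. stock: 32 - 12 = 20. total_sold = 12
  Event 2 (restock 23): 20 + 23 = 43
  Event 3 (return 5): 43 + 5 = 48
  Event 4 (restock 23): 48 + 23 = 71
  Event 5 (sale 6): sell min(6,71)=6. stock: 71 - 6 = 65. total_sold = 18
  Event 6 (sale 24): sell min(24,65)=24. stock: 65 - 24 = 41. total_sold = 42
  Event 7 (sale 12): sell min(12,41)=12. stock: 41 - 12 = 29. total_sold = 54
  Event 8 (return 5): 29 + 5 = 34
  Event 9 (return 3): 34 + 3 = 37
  Event 10 (restock 6): 37 + 6 = 43
  Event 11 (sale 20): sell min(20,43)=20. stock: 43 - 20 = 23. total_sold = 74
  Event 12 (restock 25): 23 + 25 = 48
  Event 13 (sale 1): sell min(1,48)=1. stock: 48 - 1 = 47. total_sold = 75
  Event 14 (restock 23): 47 + 23 = 70
  Event 15 (sale 16): sell min(16,70)=16. stock: 70 - 16 = 54. total_sold = 91
  Event 16 (restock 36): 54 + 36 = 90
Final: stock = 90, total_sold = 91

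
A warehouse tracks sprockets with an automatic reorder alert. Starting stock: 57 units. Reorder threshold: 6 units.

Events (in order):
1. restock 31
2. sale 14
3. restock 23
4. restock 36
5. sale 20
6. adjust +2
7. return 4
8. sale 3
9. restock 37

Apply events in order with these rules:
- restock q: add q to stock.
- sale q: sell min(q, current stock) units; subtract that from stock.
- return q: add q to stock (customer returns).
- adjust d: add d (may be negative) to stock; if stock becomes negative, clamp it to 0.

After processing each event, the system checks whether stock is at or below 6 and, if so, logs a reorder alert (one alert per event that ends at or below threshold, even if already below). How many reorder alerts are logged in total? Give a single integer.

Answer: 0

Derivation:
Processing events:
Start: stock = 57
  Event 1 (restock 31): 57 + 31 = 88
  Event 2 (sale 14): sell min(14,88)=14. stock: 88 - 14 = 74. total_sold = 14
  Event 3 (restock 23): 74 + 23 = 97
  Event 4 (restock 36): 97 + 36 = 133
  Event 5 (sale 20): sell min(20,133)=20. stock: 133 - 20 = 113. total_sold = 34
  Event 6 (adjust +2): 113 + 2 = 115
  Event 7 (return 4): 115 + 4 = 119
  Event 8 (sale 3): sell min(3,119)=3. stock: 119 - 3 = 116. total_sold = 37
  Event 9 (restock 37): 116 + 37 = 153
Final: stock = 153, total_sold = 37

Checking against threshold 6:
  After event 1: stock=88 > 6
  After event 2: stock=74 > 6
  After event 3: stock=97 > 6
  After event 4: stock=133 > 6
  After event 5: stock=113 > 6
  After event 6: stock=115 > 6
  After event 7: stock=119 > 6
  After event 8: stock=116 > 6
  After event 9: stock=153 > 6
Alert events: []. Count = 0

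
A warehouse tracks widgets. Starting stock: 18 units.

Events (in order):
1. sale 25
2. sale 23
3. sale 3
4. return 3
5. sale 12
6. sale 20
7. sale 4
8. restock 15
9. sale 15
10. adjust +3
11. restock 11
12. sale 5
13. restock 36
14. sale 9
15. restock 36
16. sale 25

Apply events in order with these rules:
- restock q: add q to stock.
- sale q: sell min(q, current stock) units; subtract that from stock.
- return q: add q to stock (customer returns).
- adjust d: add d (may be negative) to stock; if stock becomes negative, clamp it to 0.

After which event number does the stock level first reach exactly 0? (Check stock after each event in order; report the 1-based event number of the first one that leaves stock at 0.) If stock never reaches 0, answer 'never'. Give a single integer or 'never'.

Answer: 1

Derivation:
Processing events:
Start: stock = 18
  Event 1 (sale 25): sell min(25,18)=18. stock: 18 - 18 = 0. total_sold = 18
  Event 2 (sale 23): sell min(23,0)=0. stock: 0 - 0 = 0. total_sold = 18
  Event 3 (sale 3): sell min(3,0)=0. stock: 0 - 0 = 0. total_sold = 18
  Event 4 (return 3): 0 + 3 = 3
  Event 5 (sale 12): sell min(12,3)=3. stock: 3 - 3 = 0. total_sold = 21
  Event 6 (sale 20): sell min(20,0)=0. stock: 0 - 0 = 0. total_sold = 21
  Event 7 (sale 4): sell min(4,0)=0. stock: 0 - 0 = 0. total_sold = 21
  Event 8 (restock 15): 0 + 15 = 15
  Event 9 (sale 15): sell min(15,15)=15. stock: 15 - 15 = 0. total_sold = 36
  Event 10 (adjust +3): 0 + 3 = 3
  Event 11 (restock 11): 3 + 11 = 14
  Event 12 (sale 5): sell min(5,14)=5. stock: 14 - 5 = 9. total_sold = 41
  Event 13 (restock 36): 9 + 36 = 45
  Event 14 (sale 9): sell min(9,45)=9. stock: 45 - 9 = 36. total_sold = 50
  Event 15 (restock 36): 36 + 36 = 72
  Event 16 (sale 25): sell min(25,72)=25. stock: 72 - 25 = 47. total_sold = 75
Final: stock = 47, total_sold = 75

First zero at event 1.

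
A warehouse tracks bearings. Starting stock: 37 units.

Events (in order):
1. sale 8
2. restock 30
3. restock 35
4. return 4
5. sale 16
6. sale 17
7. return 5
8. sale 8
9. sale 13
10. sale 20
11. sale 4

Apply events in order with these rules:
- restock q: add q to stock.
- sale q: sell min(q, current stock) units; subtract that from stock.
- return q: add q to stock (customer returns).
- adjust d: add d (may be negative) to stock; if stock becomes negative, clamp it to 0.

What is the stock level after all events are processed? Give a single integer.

Processing events:
Start: stock = 37
  Event 1 (sale 8): sell min(8,37)=8. stock: 37 - 8 = 29. total_sold = 8
  Event 2 (restock 30): 29 + 30 = 59
  Event 3 (restock 35): 59 + 35 = 94
  Event 4 (return 4): 94 + 4 = 98
  Event 5 (sale 16): sell min(16,98)=16. stock: 98 - 16 = 82. total_sold = 24
  Event 6 (sale 17): sell min(17,82)=17. stock: 82 - 17 = 65. total_sold = 41
  Event 7 (return 5): 65 + 5 = 70
  Event 8 (sale 8): sell min(8,70)=8. stock: 70 - 8 = 62. total_sold = 49
  Event 9 (sale 13): sell min(13,62)=13. stock: 62 - 13 = 49. total_sold = 62
  Event 10 (sale 20): sell min(20,49)=20. stock: 49 - 20 = 29. total_sold = 82
  Event 11 (sale 4): sell min(4,29)=4. stock: 29 - 4 = 25. total_sold = 86
Final: stock = 25, total_sold = 86

Answer: 25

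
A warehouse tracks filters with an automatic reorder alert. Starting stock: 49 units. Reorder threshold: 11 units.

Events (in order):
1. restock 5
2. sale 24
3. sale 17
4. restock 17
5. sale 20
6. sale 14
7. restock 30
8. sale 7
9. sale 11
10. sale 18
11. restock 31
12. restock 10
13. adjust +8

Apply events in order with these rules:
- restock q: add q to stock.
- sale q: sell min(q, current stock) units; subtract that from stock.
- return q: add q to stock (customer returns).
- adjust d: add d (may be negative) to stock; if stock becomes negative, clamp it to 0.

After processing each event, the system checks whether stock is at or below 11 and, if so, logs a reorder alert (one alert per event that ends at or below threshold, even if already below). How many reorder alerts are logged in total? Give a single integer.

Answer: 3

Derivation:
Processing events:
Start: stock = 49
  Event 1 (restock 5): 49 + 5 = 54
  Event 2 (sale 24): sell min(24,54)=24. stock: 54 - 24 = 30. total_sold = 24
  Event 3 (sale 17): sell min(17,30)=17. stock: 30 - 17 = 13. total_sold = 41
  Event 4 (restock 17): 13 + 17 = 30
  Event 5 (sale 20): sell min(20,30)=20. stock: 30 - 20 = 10. total_sold = 61
  Event 6 (sale 14): sell min(14,10)=10. stock: 10 - 10 = 0. total_sold = 71
  Event 7 (restock 30): 0 + 30 = 30
  Event 8 (sale 7): sell min(7,30)=7. stock: 30 - 7 = 23. total_sold = 78
  Event 9 (sale 11): sell min(11,23)=11. stock: 23 - 11 = 12. total_sold = 89
  Event 10 (sale 18): sell min(18,12)=12. stock: 12 - 12 = 0. total_sold = 101
  Event 11 (restock 31): 0 + 31 = 31
  Event 12 (restock 10): 31 + 10 = 41
  Event 13 (adjust +8): 41 + 8 = 49
Final: stock = 49, total_sold = 101

Checking against threshold 11:
  After event 1: stock=54 > 11
  After event 2: stock=30 > 11
  After event 3: stock=13 > 11
  After event 4: stock=30 > 11
  After event 5: stock=10 <= 11 -> ALERT
  After event 6: stock=0 <= 11 -> ALERT
  After event 7: stock=30 > 11
  After event 8: stock=23 > 11
  After event 9: stock=12 > 11
  After event 10: stock=0 <= 11 -> ALERT
  After event 11: stock=31 > 11
  After event 12: stock=41 > 11
  After event 13: stock=49 > 11
Alert events: [5, 6, 10]. Count = 3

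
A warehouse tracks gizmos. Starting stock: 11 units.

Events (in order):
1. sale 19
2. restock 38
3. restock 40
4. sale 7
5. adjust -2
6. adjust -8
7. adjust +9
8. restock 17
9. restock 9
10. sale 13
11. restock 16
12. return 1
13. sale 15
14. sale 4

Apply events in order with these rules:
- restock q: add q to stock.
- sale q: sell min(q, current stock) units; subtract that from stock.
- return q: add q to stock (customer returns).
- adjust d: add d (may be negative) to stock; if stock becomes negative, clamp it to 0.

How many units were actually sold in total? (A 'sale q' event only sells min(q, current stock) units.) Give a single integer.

Answer: 50

Derivation:
Processing events:
Start: stock = 11
  Event 1 (sale 19): sell min(19,11)=11. stock: 11 - 11 = 0. total_sold = 11
  Event 2 (restock 38): 0 + 38 = 38
  Event 3 (restock 40): 38 + 40 = 78
  Event 4 (sale 7): sell min(7,78)=7. stock: 78 - 7 = 71. total_sold = 18
  Event 5 (adjust -2): 71 + -2 = 69
  Event 6 (adjust -8): 69 + -8 = 61
  Event 7 (adjust +9): 61 + 9 = 70
  Event 8 (restock 17): 70 + 17 = 87
  Event 9 (restock 9): 87 + 9 = 96
  Event 10 (sale 13): sell min(13,96)=13. stock: 96 - 13 = 83. total_sold = 31
  Event 11 (restock 16): 83 + 16 = 99
  Event 12 (return 1): 99 + 1 = 100
  Event 13 (sale 15): sell min(15,100)=15. stock: 100 - 15 = 85. total_sold = 46
  Event 14 (sale 4): sell min(4,85)=4. stock: 85 - 4 = 81. total_sold = 50
Final: stock = 81, total_sold = 50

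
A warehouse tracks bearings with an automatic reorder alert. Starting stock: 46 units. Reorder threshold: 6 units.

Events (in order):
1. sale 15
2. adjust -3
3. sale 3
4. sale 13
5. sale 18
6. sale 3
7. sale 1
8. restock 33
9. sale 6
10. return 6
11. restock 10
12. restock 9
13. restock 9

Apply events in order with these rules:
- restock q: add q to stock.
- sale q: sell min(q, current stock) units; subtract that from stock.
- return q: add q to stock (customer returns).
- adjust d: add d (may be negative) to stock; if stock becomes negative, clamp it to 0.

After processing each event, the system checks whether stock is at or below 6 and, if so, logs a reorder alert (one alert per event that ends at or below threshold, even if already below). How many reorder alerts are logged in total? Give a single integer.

Answer: 3

Derivation:
Processing events:
Start: stock = 46
  Event 1 (sale 15): sell min(15,46)=15. stock: 46 - 15 = 31. total_sold = 15
  Event 2 (adjust -3): 31 + -3 = 28
  Event 3 (sale 3): sell min(3,28)=3. stock: 28 - 3 = 25. total_sold = 18
  Event 4 (sale 13): sell min(13,25)=13. stock: 25 - 13 = 12. total_sold = 31
  Event 5 (sale 18): sell min(18,12)=12. stock: 12 - 12 = 0. total_sold = 43
  Event 6 (sale 3): sell min(3,0)=0. stock: 0 - 0 = 0. total_sold = 43
  Event 7 (sale 1): sell min(1,0)=0. stock: 0 - 0 = 0. total_sold = 43
  Event 8 (restock 33): 0 + 33 = 33
  Event 9 (sale 6): sell min(6,33)=6. stock: 33 - 6 = 27. total_sold = 49
  Event 10 (return 6): 27 + 6 = 33
  Event 11 (restock 10): 33 + 10 = 43
  Event 12 (restock 9): 43 + 9 = 52
  Event 13 (restock 9): 52 + 9 = 61
Final: stock = 61, total_sold = 49

Checking against threshold 6:
  After event 1: stock=31 > 6
  After event 2: stock=28 > 6
  After event 3: stock=25 > 6
  After event 4: stock=12 > 6
  After event 5: stock=0 <= 6 -> ALERT
  After event 6: stock=0 <= 6 -> ALERT
  After event 7: stock=0 <= 6 -> ALERT
  After event 8: stock=33 > 6
  After event 9: stock=27 > 6
  After event 10: stock=33 > 6
  After event 11: stock=43 > 6
  After event 12: stock=52 > 6
  After event 13: stock=61 > 6
Alert events: [5, 6, 7]. Count = 3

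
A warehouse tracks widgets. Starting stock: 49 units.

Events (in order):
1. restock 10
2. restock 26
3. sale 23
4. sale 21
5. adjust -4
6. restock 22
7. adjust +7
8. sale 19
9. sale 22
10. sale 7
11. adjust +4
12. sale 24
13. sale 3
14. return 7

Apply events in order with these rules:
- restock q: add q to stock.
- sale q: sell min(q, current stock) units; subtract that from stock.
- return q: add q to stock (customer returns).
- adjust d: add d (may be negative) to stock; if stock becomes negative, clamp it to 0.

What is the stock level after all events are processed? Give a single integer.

Answer: 7

Derivation:
Processing events:
Start: stock = 49
  Event 1 (restock 10): 49 + 10 = 59
  Event 2 (restock 26): 59 + 26 = 85
  Event 3 (sale 23): sell min(23,85)=23. stock: 85 - 23 = 62. total_sold = 23
  Event 4 (sale 21): sell min(21,62)=21. stock: 62 - 21 = 41. total_sold = 44
  Event 5 (adjust -4): 41 + -4 = 37
  Event 6 (restock 22): 37 + 22 = 59
  Event 7 (adjust +7): 59 + 7 = 66
  Event 8 (sale 19): sell min(19,66)=19. stock: 66 - 19 = 47. total_sold = 63
  Event 9 (sale 22): sell min(22,47)=22. stock: 47 - 22 = 25. total_sold = 85
  Event 10 (sale 7): sell min(7,25)=7. stock: 25 - 7 = 18. total_sold = 92
  Event 11 (adjust +4): 18 + 4 = 22
  Event 12 (sale 24): sell min(24,22)=22. stock: 22 - 22 = 0. total_sold = 114
  Event 13 (sale 3): sell min(3,0)=0. stock: 0 - 0 = 0. total_sold = 114
  Event 14 (return 7): 0 + 7 = 7
Final: stock = 7, total_sold = 114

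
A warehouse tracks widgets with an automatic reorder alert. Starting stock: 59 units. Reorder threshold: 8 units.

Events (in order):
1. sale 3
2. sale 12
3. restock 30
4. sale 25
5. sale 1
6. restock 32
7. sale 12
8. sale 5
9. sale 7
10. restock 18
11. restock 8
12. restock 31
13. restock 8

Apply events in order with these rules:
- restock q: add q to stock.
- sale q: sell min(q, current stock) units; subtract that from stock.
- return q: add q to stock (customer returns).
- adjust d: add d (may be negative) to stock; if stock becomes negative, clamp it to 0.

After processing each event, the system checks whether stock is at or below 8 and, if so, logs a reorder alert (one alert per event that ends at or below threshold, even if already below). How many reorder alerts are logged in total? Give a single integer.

Processing events:
Start: stock = 59
  Event 1 (sale 3): sell min(3,59)=3. stock: 59 - 3 = 56. total_sold = 3
  Event 2 (sale 12): sell min(12,56)=12. stock: 56 - 12 = 44. total_sold = 15
  Event 3 (restock 30): 44 + 30 = 74
  Event 4 (sale 25): sell min(25,74)=25. stock: 74 - 25 = 49. total_sold = 40
  Event 5 (sale 1): sell min(1,49)=1. stock: 49 - 1 = 48. total_sold = 41
  Event 6 (restock 32): 48 + 32 = 80
  Event 7 (sale 12): sell min(12,80)=12. stock: 80 - 12 = 68. total_sold = 53
  Event 8 (sale 5): sell min(5,68)=5. stock: 68 - 5 = 63. total_sold = 58
  Event 9 (sale 7): sell min(7,63)=7. stock: 63 - 7 = 56. total_sold = 65
  Event 10 (restock 18): 56 + 18 = 74
  Event 11 (restock 8): 74 + 8 = 82
  Event 12 (restock 31): 82 + 31 = 113
  Event 13 (restock 8): 113 + 8 = 121
Final: stock = 121, total_sold = 65

Checking against threshold 8:
  After event 1: stock=56 > 8
  After event 2: stock=44 > 8
  After event 3: stock=74 > 8
  After event 4: stock=49 > 8
  After event 5: stock=48 > 8
  After event 6: stock=80 > 8
  After event 7: stock=68 > 8
  After event 8: stock=63 > 8
  After event 9: stock=56 > 8
  After event 10: stock=74 > 8
  After event 11: stock=82 > 8
  After event 12: stock=113 > 8
  After event 13: stock=121 > 8
Alert events: []. Count = 0

Answer: 0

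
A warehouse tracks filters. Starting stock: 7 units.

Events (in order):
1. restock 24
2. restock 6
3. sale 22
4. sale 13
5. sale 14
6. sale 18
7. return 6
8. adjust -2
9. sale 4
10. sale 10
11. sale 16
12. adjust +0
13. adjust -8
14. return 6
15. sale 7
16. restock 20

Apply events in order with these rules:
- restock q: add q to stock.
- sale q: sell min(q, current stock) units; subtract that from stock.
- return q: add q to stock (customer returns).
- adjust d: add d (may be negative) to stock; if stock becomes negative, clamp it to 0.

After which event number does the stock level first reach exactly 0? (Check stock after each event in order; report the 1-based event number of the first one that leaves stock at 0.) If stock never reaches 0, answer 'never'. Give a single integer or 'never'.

Processing events:
Start: stock = 7
  Event 1 (restock 24): 7 + 24 = 31
  Event 2 (restock 6): 31 + 6 = 37
  Event 3 (sale 22): sell min(22,37)=22. stock: 37 - 22 = 15. total_sold = 22
  Event 4 (sale 13): sell min(13,15)=13. stock: 15 - 13 = 2. total_sold = 35
  Event 5 (sale 14): sell min(14,2)=2. stock: 2 - 2 = 0. total_sold = 37
  Event 6 (sale 18): sell min(18,0)=0. stock: 0 - 0 = 0. total_sold = 37
  Event 7 (return 6): 0 + 6 = 6
  Event 8 (adjust -2): 6 + -2 = 4
  Event 9 (sale 4): sell min(4,4)=4. stock: 4 - 4 = 0. total_sold = 41
  Event 10 (sale 10): sell min(10,0)=0. stock: 0 - 0 = 0. total_sold = 41
  Event 11 (sale 16): sell min(16,0)=0. stock: 0 - 0 = 0. total_sold = 41
  Event 12 (adjust +0): 0 + 0 = 0
  Event 13 (adjust -8): 0 + -8 = 0 (clamped to 0)
  Event 14 (return 6): 0 + 6 = 6
  Event 15 (sale 7): sell min(7,6)=6. stock: 6 - 6 = 0. total_sold = 47
  Event 16 (restock 20): 0 + 20 = 20
Final: stock = 20, total_sold = 47

First zero at event 5.

Answer: 5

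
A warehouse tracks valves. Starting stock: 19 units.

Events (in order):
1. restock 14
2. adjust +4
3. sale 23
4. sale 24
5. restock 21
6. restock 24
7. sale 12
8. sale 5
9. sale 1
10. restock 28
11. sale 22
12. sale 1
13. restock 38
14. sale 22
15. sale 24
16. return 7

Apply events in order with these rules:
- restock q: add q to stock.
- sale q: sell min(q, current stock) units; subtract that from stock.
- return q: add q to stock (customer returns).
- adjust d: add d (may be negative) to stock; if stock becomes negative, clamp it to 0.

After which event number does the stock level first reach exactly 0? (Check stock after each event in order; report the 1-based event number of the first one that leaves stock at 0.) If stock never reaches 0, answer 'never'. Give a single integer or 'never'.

Processing events:
Start: stock = 19
  Event 1 (restock 14): 19 + 14 = 33
  Event 2 (adjust +4): 33 + 4 = 37
  Event 3 (sale 23): sell min(23,37)=23. stock: 37 - 23 = 14. total_sold = 23
  Event 4 (sale 24): sell min(24,14)=14. stock: 14 - 14 = 0. total_sold = 37
  Event 5 (restock 21): 0 + 21 = 21
  Event 6 (restock 24): 21 + 24 = 45
  Event 7 (sale 12): sell min(12,45)=12. stock: 45 - 12 = 33. total_sold = 49
  Event 8 (sale 5): sell min(5,33)=5. stock: 33 - 5 = 28. total_sold = 54
  Event 9 (sale 1): sell min(1,28)=1. stock: 28 - 1 = 27. total_sold = 55
  Event 10 (restock 28): 27 + 28 = 55
  Event 11 (sale 22): sell min(22,55)=22. stock: 55 - 22 = 33. total_sold = 77
  Event 12 (sale 1): sell min(1,33)=1. stock: 33 - 1 = 32. total_sold = 78
  Event 13 (restock 38): 32 + 38 = 70
  Event 14 (sale 22): sell min(22,70)=22. stock: 70 - 22 = 48. total_sold = 100
  Event 15 (sale 24): sell min(24,48)=24. stock: 48 - 24 = 24. total_sold = 124
  Event 16 (return 7): 24 + 7 = 31
Final: stock = 31, total_sold = 124

First zero at event 4.

Answer: 4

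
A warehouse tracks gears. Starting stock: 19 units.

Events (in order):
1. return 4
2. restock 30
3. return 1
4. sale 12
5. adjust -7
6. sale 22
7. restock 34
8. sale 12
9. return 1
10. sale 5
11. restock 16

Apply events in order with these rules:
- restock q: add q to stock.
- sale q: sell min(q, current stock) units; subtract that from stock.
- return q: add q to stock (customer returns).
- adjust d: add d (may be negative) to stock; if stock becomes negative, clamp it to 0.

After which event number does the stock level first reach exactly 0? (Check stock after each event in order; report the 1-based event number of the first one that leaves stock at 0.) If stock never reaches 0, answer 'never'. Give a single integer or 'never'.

Answer: never

Derivation:
Processing events:
Start: stock = 19
  Event 1 (return 4): 19 + 4 = 23
  Event 2 (restock 30): 23 + 30 = 53
  Event 3 (return 1): 53 + 1 = 54
  Event 4 (sale 12): sell min(12,54)=12. stock: 54 - 12 = 42. total_sold = 12
  Event 5 (adjust -7): 42 + -7 = 35
  Event 6 (sale 22): sell min(22,35)=22. stock: 35 - 22 = 13. total_sold = 34
  Event 7 (restock 34): 13 + 34 = 47
  Event 8 (sale 12): sell min(12,47)=12. stock: 47 - 12 = 35. total_sold = 46
  Event 9 (return 1): 35 + 1 = 36
  Event 10 (sale 5): sell min(5,36)=5. stock: 36 - 5 = 31. total_sold = 51
  Event 11 (restock 16): 31 + 16 = 47
Final: stock = 47, total_sold = 51

Stock never reaches 0.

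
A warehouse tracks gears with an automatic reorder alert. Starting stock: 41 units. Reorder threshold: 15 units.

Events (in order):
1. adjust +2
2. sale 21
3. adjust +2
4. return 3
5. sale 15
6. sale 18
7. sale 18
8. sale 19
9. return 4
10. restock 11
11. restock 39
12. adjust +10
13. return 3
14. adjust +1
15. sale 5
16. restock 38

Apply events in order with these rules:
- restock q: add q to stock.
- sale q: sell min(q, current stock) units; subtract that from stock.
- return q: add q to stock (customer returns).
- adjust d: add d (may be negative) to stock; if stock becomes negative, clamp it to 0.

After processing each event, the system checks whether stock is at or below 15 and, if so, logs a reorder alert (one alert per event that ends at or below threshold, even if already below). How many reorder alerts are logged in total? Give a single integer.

Answer: 6

Derivation:
Processing events:
Start: stock = 41
  Event 1 (adjust +2): 41 + 2 = 43
  Event 2 (sale 21): sell min(21,43)=21. stock: 43 - 21 = 22. total_sold = 21
  Event 3 (adjust +2): 22 + 2 = 24
  Event 4 (return 3): 24 + 3 = 27
  Event 5 (sale 15): sell min(15,27)=15. stock: 27 - 15 = 12. total_sold = 36
  Event 6 (sale 18): sell min(18,12)=12. stock: 12 - 12 = 0. total_sold = 48
  Event 7 (sale 18): sell min(18,0)=0. stock: 0 - 0 = 0. total_sold = 48
  Event 8 (sale 19): sell min(19,0)=0. stock: 0 - 0 = 0. total_sold = 48
  Event 9 (return 4): 0 + 4 = 4
  Event 10 (restock 11): 4 + 11 = 15
  Event 11 (restock 39): 15 + 39 = 54
  Event 12 (adjust +10): 54 + 10 = 64
  Event 13 (return 3): 64 + 3 = 67
  Event 14 (adjust +1): 67 + 1 = 68
  Event 15 (sale 5): sell min(5,68)=5. stock: 68 - 5 = 63. total_sold = 53
  Event 16 (restock 38): 63 + 38 = 101
Final: stock = 101, total_sold = 53

Checking against threshold 15:
  After event 1: stock=43 > 15
  After event 2: stock=22 > 15
  After event 3: stock=24 > 15
  After event 4: stock=27 > 15
  After event 5: stock=12 <= 15 -> ALERT
  After event 6: stock=0 <= 15 -> ALERT
  After event 7: stock=0 <= 15 -> ALERT
  After event 8: stock=0 <= 15 -> ALERT
  After event 9: stock=4 <= 15 -> ALERT
  After event 10: stock=15 <= 15 -> ALERT
  After event 11: stock=54 > 15
  After event 12: stock=64 > 15
  After event 13: stock=67 > 15
  After event 14: stock=68 > 15
  After event 15: stock=63 > 15
  After event 16: stock=101 > 15
Alert events: [5, 6, 7, 8, 9, 10]. Count = 6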